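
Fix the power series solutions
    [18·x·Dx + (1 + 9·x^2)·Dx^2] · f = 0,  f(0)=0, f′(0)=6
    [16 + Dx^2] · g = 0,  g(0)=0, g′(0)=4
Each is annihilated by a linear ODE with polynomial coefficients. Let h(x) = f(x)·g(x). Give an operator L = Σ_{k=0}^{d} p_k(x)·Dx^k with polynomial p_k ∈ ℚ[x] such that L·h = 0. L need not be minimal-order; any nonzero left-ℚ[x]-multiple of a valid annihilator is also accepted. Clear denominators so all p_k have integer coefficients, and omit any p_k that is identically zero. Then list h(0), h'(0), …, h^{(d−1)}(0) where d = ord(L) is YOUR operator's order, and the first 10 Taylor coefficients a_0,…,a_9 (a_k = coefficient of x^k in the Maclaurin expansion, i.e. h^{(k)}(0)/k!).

f: a_k = 0, 6, 0, -18, 0, 486/5, 0, -4374/7, 0, 4374, …
g: a_k = 0, 4, 0, -32/3, 0, 128/15, 0, -1024/315, 0, 2048/2835, …
Product ⇒ symmetric product L₀, ord ≤ 4.
L = (20800 + 494784·x^2 + 2923776·x^4 + 11943936·x^6 + 26873856·x^8) + (19584·x + 342144·x^3 + 2239488·x^5 + 6718464·x^7)·Dx + (1700 + 42732·x^2 + 318816·x^4 + 1492992·x^6 + 3359232·x^8)·Dx^2 + (1224·x + 21384·x^3 + 139968·x^5 + 419904·x^7)·Dx^3 + (25 + 738·x^2 + 8505·x^4 + 46656·x^6 + 104976·x^8)·Dx^4  (order 4).
h: a_k = 0, 0, 24, 0, -136, 0, 632, 0, -11128/3, 0, …
ICs: h(0) = 0, h′(0) = 0, h′′(0) = 48, h′′′(0) = 0.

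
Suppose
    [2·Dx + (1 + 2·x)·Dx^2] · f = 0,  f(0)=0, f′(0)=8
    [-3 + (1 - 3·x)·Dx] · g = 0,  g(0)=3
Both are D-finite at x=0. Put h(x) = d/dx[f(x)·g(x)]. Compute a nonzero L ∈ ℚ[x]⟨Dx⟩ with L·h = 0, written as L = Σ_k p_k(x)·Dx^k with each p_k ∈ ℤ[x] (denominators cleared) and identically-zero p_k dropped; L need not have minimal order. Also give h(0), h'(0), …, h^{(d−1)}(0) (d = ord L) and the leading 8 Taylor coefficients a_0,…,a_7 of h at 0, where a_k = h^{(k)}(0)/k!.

L = 24 + (5 + 30·x)·Dx + (-1 + x + 6·x^2)·Dx^2  (order 2).
h: a_k = 24, 96, 528, 1920, 7584, 132672/5, 472032/5, 11221248/35, …
ICs: h(0) = 24, h′(0) = 96.

f: a_k = 0, 8, -8, 32/3, -16, 128/5, -128/3, 512/7, …
g: a_k = 3, 9, 27, 81, 243, 729, 2187, 6561, …
Product ⇒ symmetric product L₀, ord ≤ 2.
Derive L from L₀ (diff closure).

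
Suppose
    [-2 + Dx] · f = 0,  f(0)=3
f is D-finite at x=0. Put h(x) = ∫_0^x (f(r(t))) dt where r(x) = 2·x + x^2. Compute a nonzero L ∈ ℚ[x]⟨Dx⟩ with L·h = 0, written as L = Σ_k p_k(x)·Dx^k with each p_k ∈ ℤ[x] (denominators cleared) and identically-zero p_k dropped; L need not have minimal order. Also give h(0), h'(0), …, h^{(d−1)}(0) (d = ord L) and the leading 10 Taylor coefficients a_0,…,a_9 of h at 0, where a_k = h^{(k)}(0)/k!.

L = (-4 - 4·x)·Dx + Dx^2  (order 2).
h: a_k = 0, 3, 6, 10, 14, 86/5, 284/15, 1996/105, 370/21, 14386/945, …
ICs: h(0) = 0, h′(0) = 3.

f: a_k = 3, 6, 6, 4, 2, 4/5, 4/15, 8/105, 2/105, 4/945, …
f∘r: x↦r, Dx↦Dx/r' in L_f ⇒ L₀.
h=∫₀ˣh₀: take L = L₀·Dx.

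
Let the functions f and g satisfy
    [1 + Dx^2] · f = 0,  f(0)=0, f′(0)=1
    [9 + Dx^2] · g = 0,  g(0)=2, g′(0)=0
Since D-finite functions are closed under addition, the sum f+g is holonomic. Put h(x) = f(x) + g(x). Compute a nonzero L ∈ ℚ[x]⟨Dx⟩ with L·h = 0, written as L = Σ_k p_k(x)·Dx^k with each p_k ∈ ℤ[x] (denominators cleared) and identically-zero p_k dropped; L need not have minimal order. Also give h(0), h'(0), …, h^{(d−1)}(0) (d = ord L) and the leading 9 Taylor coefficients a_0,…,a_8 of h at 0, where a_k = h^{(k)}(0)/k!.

L = 9 + 10·Dx^2 + Dx^4  (order 4).
h: a_k = 2, 1, -9, -1/6, 27/4, 1/120, -81/40, -1/5040, 729/2240, …
ICs: h(0) = 2, h′(0) = 1, h′′(0) = -18, h′′′(0) = -1.

f: a_k = 0, 1, 0, -1/6, 0, 1/120, 0, -1/5040, 0, …
g: a_k = 2, 0, -9, 0, 27/4, 0, -81/40, 0, 729/2240, …
f+g: L₀ = lclm(L_f,L_g), ord ≤ 2+2.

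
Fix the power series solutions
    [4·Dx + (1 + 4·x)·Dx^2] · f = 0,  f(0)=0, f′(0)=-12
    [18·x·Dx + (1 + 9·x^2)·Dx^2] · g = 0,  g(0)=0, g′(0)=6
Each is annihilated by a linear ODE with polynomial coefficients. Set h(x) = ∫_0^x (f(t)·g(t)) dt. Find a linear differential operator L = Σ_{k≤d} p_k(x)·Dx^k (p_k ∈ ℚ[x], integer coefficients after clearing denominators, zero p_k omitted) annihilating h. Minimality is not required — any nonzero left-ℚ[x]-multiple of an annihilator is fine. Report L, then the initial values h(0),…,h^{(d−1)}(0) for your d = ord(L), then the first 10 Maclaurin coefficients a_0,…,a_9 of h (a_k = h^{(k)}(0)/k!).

f: a_k = 0, -12, 24, -64, 192, -3072/5, 2048, -49152/7, 24576, -262144/3, …
g: a_k = 0, 6, 0, -18, 0, 486/5, 0, -4374/7, 0, 4374, …
Product ⇒ symmetric product L₀, ord ≤ 4.
h=∫h₀ ⇒ L = L₀·Dx.
L = (2448 + 17280·x + 76464·x^2 + 518400·x^3 + 1399680·x^4 + 2426112·x^5 + 1679616·x^7)·Dx^2 + (452 + 10800·x + 98028·x^2 + 491184·x^3 + 1840320·x^4 + 4339008·x^5 + 6531840·x^6 + 1259712·x^7 + 5878656·x^8)·Dx^3 + (136 + 1912·x + 18576·x^2 + 103608·x^3 + 389448·x^4 + 1100304·x^5 + 2239488·x^6 + 3277584·x^7 + 1259712·x^8 + 3359232·x^9)·Dx^4 + (13 + 176·x + 1234·x^2 + 6048·x^3 + 22833·x^4 + 68688·x^5 + 154224·x^6 + 279936·x^7 + 399492·x^8 + 209952·x^9 + 419904·x^10)·Dx^5  (order 5).
h: a_k = 0, 0, 0, -24, 36, -168/5, 120, -18504/35, 6978/5, -16552/5, …
ICs: h(0) = 0, h′(0) = 0, h′′(0) = 0, h′′′(0) = -144, h′′′′(0) = 864.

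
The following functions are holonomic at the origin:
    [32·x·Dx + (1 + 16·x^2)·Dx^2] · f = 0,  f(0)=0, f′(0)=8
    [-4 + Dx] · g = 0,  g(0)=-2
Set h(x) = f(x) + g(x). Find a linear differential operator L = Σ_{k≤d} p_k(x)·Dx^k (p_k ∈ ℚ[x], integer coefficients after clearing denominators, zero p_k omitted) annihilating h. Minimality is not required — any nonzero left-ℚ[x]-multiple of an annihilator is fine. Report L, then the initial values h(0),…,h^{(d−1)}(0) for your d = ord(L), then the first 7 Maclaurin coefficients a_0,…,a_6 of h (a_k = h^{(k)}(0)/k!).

L = (32 - 256·x - 512·x^2)·Dx + (-12 + 48·x + 64·x^2 - 256·x^3)·Dx^2 + (1 + 4·x + 16·x^2 + 64·x^3)·Dx^3  (order 3).
h: a_k = -2, 0, -16, -64, -64/3, 5888/15, -512/45, …
ICs: h(0) = -2, h′(0) = 0, h′′(0) = -32.

f: a_k = 0, 8, 0, -128/3, 0, 2048/5, 0, …
g: a_k = -2, -8, -16, -64/3, -64/3, -256/15, -512/45, …
Weyl lclm of L_f,L_g ⇒ L₀ (ord ≤ 3).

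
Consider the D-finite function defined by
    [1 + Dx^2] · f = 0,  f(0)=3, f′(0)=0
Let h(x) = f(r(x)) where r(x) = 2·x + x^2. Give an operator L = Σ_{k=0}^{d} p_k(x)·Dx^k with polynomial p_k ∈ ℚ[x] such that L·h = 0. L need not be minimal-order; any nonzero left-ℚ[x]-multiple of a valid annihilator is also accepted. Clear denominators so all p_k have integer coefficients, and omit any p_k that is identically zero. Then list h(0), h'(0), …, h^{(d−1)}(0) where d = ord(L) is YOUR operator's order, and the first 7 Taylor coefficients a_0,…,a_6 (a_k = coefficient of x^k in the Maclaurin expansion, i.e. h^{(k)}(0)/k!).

L = (4 + 12·x + 12·x^2 + 4·x^3) - Dx + (1 + x)·Dx^2  (order 2).
h: a_k = 3, 0, -6, -6, 1/2, 4, 41/15, …
ICs: h(0) = 3, h′(0) = 0.

f: a_k = 3, 0, -3/2, 0, 1/8, 0, -1/240, …
Substitute x→r, Dx→(1/r')Dx; clear ⇒ L₀.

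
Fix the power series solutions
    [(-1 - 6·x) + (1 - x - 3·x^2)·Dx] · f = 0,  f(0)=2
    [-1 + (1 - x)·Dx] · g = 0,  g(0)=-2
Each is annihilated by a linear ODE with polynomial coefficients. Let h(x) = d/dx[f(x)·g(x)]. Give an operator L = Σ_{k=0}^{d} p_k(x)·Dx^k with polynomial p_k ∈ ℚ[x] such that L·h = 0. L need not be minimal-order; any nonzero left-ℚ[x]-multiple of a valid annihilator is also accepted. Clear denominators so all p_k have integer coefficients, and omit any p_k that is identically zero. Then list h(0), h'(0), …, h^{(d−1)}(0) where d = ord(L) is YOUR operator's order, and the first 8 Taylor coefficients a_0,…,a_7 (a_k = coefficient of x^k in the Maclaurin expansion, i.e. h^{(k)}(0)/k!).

f: a_k = 2, 2, 8, 14, 38, 80, 194, 434, …
g: a_k = -2, -2, -2, -2, -2, -2, -2, -2, …
h₀=f·g: eliminate ⇒ L₀, order ≤ 1·1.
h₀' ⇒ L via d/dx closure of L₀.
L = (12 + 6·x - 12·x^2 - 96·x^3 + 108·x^4) + (-2 + 21·x^2 - 16·x^3 - 30·x^4 + 27·x^5)·Dx  (order 1).
h: a_k = -8, -48, -156, -512, -1440, -4056, -10808, -28608, …
ICs: h(0) = -8.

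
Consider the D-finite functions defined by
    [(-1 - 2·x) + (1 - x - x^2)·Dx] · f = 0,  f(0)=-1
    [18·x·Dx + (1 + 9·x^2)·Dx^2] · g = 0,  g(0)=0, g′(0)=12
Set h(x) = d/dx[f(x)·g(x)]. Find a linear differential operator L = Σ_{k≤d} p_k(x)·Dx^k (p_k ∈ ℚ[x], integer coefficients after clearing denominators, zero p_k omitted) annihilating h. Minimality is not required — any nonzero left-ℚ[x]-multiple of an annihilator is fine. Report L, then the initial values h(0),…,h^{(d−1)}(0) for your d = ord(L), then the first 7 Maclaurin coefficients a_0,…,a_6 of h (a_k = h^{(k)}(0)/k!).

f: a_k = -1, -1, -2, -3, -5, -8, -13, …
g: a_k = 0, 12, 0, -36, 0, 972/5, 0, …
Product ⇒ symmetric product L₀, ord ≤ 2.
Derive L from L₀ (diff closure).
L = (-30 + 1134·x^2 + 1944·x^3 + 2916·x^4) + (12 + 42·x - 108·x^2 + 198·x^3 + 1944·x^4 + 1944·x^5)·Dx + (-1 - 8·x - 26·x^2 - 36·x^3 - 126·x^4 + 324·x^5 + 243·x^6)·Dx^2  (order 2).
h: a_k = -12, -24, 36, 0, -912, -5472/5, 30972/5, …
ICs: h(0) = -12, h′(0) = -24.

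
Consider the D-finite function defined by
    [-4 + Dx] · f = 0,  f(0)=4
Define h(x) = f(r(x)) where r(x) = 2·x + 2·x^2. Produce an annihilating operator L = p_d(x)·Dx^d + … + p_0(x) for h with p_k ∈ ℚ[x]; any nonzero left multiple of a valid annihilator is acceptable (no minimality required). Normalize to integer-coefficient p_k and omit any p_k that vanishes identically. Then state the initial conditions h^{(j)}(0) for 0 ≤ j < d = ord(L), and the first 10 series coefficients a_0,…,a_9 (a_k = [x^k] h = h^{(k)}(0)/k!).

L = (-8 - 16·x) + Dx  (order 1).
h: a_k = 4, 32, 160, 1792/3, 5504/3, 72704/15, 510976/45, 1515520/63, 14731264/315, 239091712/2835, …
ICs: h(0) = 4.

f: a_k = 4, 16, 32, 128/3, 128/3, 512/15, 1024/45, 4096/315, 2048/315, 8192/2835, …
L₀ from L_f via x↦r, Dx↦r'^{-1}Dx.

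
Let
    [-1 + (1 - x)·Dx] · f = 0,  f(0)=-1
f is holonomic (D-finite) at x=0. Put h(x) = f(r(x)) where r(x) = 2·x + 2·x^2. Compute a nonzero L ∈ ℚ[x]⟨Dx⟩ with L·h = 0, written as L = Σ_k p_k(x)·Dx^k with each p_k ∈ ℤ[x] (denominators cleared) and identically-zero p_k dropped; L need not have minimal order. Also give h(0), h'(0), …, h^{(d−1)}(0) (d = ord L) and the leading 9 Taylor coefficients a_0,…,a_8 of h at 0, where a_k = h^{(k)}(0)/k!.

L = (2 + 4·x) + (-1 + 2·x + 2·x^2)·Dx  (order 1).
h: a_k = -1, -2, -6, -16, -44, -120, -328, -896, -2448, …
ICs: h(0) = -1.

f: a_k = -1, -1, -1, -1, -1, -1, -1, -1, -1, …
Substitute x→r, Dx→(1/r')Dx; clear ⇒ L₀.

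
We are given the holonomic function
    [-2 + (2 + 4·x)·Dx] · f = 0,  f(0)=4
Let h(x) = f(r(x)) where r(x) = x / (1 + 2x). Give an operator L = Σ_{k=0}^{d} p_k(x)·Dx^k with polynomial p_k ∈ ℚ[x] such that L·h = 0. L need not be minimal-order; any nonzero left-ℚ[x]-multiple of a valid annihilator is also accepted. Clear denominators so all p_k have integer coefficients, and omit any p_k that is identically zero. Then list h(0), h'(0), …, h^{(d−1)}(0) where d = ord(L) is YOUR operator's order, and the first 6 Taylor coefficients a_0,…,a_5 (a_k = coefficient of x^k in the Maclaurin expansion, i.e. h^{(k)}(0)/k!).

L = -1 + (1 + 6·x + 8·x^2)·Dx  (order 1).
h: a_k = 4, 4, -10, 26, -141/2, 399/2, …
ICs: h(0) = 4.

f: a_k = 4, 4, -2, 2, -5/2, 7/2, …
h₀=f(r): pull back L_f along r ⇒ L₀.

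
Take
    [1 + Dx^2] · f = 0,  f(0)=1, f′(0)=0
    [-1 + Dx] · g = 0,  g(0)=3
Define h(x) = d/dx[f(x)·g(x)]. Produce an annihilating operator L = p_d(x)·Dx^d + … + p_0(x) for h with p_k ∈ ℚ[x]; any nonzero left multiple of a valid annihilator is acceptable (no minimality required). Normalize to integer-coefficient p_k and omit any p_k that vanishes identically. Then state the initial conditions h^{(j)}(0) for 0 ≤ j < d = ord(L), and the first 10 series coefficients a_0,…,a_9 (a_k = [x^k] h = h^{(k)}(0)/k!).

f: a_k = 1, 0, -1/2, 0, 1/24, 0, -1/720, 0, 1/40320, 0, …
g: a_k = 3, 3, 3/2, 1/2, 1/8, 1/40, 1/240, 1/1680, 1/13440, 1/120960, …
f·g: L₀ = L_f ⊗_s L_g, ord ≤ 2·1.
h=h₀': d/dx-closure on L₀ ⇒ L.
L = 2 - 2·Dx + Dx^2  (order 2).
h: a_k = 3, 0, -3, -2, -1/2, 0, 1/30, 1/105, 1/840, 0, …
ICs: h(0) = 3, h′(0) = 0.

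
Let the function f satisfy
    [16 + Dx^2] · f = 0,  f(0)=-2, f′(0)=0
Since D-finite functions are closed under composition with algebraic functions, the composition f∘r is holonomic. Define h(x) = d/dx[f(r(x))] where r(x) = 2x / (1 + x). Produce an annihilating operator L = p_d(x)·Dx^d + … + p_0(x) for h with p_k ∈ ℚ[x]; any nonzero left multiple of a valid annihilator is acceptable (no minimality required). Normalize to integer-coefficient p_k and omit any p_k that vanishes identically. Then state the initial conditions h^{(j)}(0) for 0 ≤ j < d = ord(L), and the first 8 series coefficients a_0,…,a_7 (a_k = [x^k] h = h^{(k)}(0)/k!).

L = (70 + 12·x + 6·x^2) + (6 + 18·x + 18·x^2 + 6·x^3)·Dx + (1 + 4·x + 6·x^2 + 4·x^3 + x^4)·Dx^2  (order 2).
h: a_k = 0, 128, -384, -1792/3, 16640/3, -212864/15, 72576/5, 7461376/315, …
ICs: h(0) = 0, h′(0) = 128.

f: a_k = -2, 0, 16, 0, -64/3, 0, 512/45, 0, …
Change of var in L_f (x↦r) gives L₀.
Derive L from L₀ (diff closure).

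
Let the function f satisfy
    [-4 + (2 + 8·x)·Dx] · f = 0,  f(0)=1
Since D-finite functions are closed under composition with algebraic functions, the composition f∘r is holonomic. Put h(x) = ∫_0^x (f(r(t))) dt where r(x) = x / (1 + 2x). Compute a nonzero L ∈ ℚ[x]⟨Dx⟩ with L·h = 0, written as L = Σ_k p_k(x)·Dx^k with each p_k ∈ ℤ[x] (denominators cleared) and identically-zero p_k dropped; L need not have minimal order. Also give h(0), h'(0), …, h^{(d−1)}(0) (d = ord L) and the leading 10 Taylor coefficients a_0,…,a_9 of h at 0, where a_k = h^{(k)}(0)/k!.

f: a_k = 1, 2, -2, 4, -10, 28, -84, 264, -858, 2860, …
Substitute x→r, Dx→(1/r')Dx; clear ⇒ L₀.
h=∫h₀ ⇒ L = L₀·Dx.
L = -2·Dx + (1 + 8·x + 12·x^2)·Dx^2  (order 2).
h: a_k = 0, 1, 1, -2, 5, -74/5, 50, -1308/7, 753, -3210, …
ICs: h(0) = 0, h′(0) = 1.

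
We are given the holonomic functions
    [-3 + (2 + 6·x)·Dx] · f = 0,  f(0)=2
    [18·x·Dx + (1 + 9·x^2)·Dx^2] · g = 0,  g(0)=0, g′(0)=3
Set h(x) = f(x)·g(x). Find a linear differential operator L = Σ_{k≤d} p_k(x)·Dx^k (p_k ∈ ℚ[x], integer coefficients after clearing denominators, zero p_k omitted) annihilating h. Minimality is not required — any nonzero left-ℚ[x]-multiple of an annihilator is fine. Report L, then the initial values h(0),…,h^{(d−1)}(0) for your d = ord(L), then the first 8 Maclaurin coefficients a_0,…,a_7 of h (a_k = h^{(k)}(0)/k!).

L = (27 - 108·x - 81·x^2) + (-12 + 36·x + 324·x^2 + 324·x^3)·Dx + (4 + 24·x + 72·x^2 + 216·x^3 + 324·x^4)·Dx^2  (order 2).
h: a_k = 0, 6, 9, -99/4, -135/8, 31509/320, 99387/640, -13743837/17920, …
ICs: h(0) = 0, h′(0) = 6.

f: a_k = 2, 3, -9/4, 27/8, -405/64, 1701/128, -15309/512, 72171/1024, …
g: a_k = 0, 3, 0, -9, 0, 243/5, 0, -2187/7, …
L₀ := L_f ⊗_s L_g (sym. prod.), ord ≤ 2.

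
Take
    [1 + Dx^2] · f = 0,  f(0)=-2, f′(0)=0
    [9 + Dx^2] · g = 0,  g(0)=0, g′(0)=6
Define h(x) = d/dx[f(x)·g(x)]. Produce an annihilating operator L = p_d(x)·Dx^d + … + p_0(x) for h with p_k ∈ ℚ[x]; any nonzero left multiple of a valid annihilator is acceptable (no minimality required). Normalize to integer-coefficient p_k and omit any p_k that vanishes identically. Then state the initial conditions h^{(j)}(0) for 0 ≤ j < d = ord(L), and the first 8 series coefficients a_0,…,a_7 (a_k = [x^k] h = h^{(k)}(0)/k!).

f: a_k = -2, 0, 1, 0, -1/12, 0, 1/360, 0, …
g: a_k = 0, 6, 0, -9, 0, 81/20, 0, -243/280, …
Sym-product of L_f,L_g gives L₀ (≤ ord 4).
h₀' ⇒ L via d/dx closure of L₀.
L = 64 + 20·Dx^2 + Dx^4  (order 4).
h: a_k = -12, 0, 72, 0, -88, 0, 688/15, 0, …
ICs: h(0) = -12, h′(0) = 0, h′′(0) = 144, h′′′(0) = 0.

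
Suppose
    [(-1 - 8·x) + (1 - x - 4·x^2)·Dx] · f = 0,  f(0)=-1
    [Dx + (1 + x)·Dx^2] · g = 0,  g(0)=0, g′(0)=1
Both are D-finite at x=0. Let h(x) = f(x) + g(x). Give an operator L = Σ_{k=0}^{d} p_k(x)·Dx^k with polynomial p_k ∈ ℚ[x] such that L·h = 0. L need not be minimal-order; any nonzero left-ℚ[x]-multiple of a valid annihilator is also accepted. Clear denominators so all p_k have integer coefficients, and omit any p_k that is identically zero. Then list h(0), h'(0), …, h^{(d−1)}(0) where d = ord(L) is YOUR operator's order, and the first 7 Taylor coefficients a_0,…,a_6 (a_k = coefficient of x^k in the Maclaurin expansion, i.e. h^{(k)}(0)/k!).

L = (74 + 562·x + 1120·x^2 + 1728·x^3 + 768·x^4)·Dx + (52 + 576·x + 1636·x^2 + 3264·x^3 + 3488·x^4 + 1280·x^5)·Dx^2 + (-11 - 41·x - 53·x^2 + 185·x^3 + 704·x^4 + 752·x^5 + 256·x^6)·Dx^3  (order 3).
h: a_k = -1, 0, -11/2, -26/3, -117/4, -324/5, -1087/6, …
ICs: h(0) = -1, h′(0) = 0, h′′(0) = -11.

f: a_k = -1, -1, -5, -9, -29, -65, -181, …
g: a_k = 0, 1, -1/2, 1/3, -1/4, 1/5, -1/6, …
f+g: L₀ = lclm(L_f,L_g), ord ≤ 1+2.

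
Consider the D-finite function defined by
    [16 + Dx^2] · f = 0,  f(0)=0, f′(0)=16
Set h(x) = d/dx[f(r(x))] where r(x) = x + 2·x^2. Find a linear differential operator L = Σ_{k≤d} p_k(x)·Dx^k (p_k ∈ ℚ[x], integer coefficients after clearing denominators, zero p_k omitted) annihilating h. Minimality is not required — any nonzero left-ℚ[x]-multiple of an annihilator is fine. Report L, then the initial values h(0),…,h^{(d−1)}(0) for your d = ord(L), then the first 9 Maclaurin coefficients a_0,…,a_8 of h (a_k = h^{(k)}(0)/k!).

L = (64 + 256·x + 1536·x^2 + 4096·x^3 + 4096·x^4) + (-12 - 48·x)·Dx + (1 + 8·x + 16·x^2)·Dx^2  (order 2).
h: a_k = 16, 64, -128, -1024, -7168/3, 0, 425984/45, 917504/45, 4653056/315, …
ICs: h(0) = 16, h′(0) = 64.

f: a_k = 0, 16, 0, -128/3, 0, 512/15, 0, -4096/315, 0, …
Change of var in L_f (x↦r) gives L₀.
h₀' ⇒ L via d/dx closure of L₀.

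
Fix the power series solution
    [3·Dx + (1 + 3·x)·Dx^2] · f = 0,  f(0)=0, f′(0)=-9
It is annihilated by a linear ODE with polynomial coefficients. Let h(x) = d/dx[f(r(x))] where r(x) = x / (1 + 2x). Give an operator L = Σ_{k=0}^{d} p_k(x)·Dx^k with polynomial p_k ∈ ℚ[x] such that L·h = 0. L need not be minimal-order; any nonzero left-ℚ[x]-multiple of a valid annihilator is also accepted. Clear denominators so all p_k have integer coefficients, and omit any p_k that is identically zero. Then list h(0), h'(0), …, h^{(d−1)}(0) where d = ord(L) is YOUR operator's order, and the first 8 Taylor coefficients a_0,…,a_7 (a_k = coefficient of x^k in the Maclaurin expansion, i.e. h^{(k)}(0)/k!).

L = (7 + 20·x) + (1 + 7·x + 10·x^2)·Dx  (order 1).
h: a_k = -9, 63, -351, 1827, -9279, 46683, -233991, 1171107, …
ICs: h(0) = -9.

f: a_k = 0, -9, 27/2, -27, 243/4, -729/5, 729/2, -6561/7, …
h₀=f(r): pull back L_f along r ⇒ L₀.
Differentiate: ansatz ord ≤ ord L₀ ⇒ L.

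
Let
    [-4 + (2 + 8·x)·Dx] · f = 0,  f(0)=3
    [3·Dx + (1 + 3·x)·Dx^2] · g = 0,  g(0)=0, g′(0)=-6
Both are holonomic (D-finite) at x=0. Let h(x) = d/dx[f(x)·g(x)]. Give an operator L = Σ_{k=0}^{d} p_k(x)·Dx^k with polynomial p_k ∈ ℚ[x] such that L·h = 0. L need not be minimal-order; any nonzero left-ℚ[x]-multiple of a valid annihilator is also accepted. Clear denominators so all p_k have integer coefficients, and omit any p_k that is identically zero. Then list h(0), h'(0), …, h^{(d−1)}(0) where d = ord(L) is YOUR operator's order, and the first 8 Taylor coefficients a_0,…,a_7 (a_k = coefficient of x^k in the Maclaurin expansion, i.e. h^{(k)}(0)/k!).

L = (4 + 24·x + 24·x^2) + (8 + 74·x + 216·x^2 + 192·x^3)·Dx + (1 + 13·x + 62·x^2 + 128·x^3 + 96·x^4)·Dx^2  (order 2).
h: a_k = -18, -18, 108, -450, 1737, -32616/5, 121122/5, -3135942/35, …
ICs: h(0) = -18, h′(0) = -18.

f: a_k = 3, 6, -6, 12, -30, 84, -252, 792, …
g: a_k = 0, -6, 9, -18, 81/2, -486/5, 243, -4374/7, …
h₀=f·g: eliminate ⇒ L₀, order ≤ 1·2.
h=h₀': d/dx-closure on L₀ ⇒ L.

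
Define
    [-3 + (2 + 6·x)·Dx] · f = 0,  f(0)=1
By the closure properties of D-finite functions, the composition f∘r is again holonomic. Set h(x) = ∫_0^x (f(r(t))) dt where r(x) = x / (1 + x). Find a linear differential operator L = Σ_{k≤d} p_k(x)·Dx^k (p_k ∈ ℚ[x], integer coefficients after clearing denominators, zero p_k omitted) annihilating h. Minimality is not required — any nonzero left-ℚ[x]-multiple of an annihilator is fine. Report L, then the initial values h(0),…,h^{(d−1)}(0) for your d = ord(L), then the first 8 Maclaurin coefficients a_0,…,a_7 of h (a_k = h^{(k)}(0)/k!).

f: a_k = 1, 3/2, -9/8, 27/16, -405/128, 1701/256, -15309/1024, 72171/2048, …
h₀=f(r): pull back L_f along r ⇒ L₀.
h=∫₀ˣh₀: take L = L₀·Dx.
L = -3·Dx + (2 + 10·x + 8·x^2)·Dx^2  (order 2).
h: a_k = 0, 1, 3/4, -7/8, 87/64, -1677/640, 3023/512, -106305/7168, …
ICs: h(0) = 0, h′(0) = 1.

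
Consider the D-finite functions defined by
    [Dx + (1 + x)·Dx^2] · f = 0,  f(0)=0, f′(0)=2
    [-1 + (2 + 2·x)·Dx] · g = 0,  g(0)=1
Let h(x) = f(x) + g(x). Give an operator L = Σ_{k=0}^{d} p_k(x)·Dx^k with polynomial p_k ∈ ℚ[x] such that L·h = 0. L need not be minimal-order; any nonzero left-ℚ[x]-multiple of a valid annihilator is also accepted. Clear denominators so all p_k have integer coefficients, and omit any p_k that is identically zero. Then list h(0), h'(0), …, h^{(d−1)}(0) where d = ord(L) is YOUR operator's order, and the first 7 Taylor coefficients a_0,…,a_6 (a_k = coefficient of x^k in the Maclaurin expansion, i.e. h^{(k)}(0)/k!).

f: a_k = 0, 2, -1, 2/3, -1/2, 2/5, -1/3, …
g: a_k = 1, 1/2, -1/8, 1/16, -5/128, 7/256, -21/1024, …
f+g: L₀ = lclm(L_f,L_g), ord ≤ 2+1.
L = Dx + (5 + 5·x)·Dx^2 + (2 + 4·x + 2·x^2)·Dx^3  (order 3).
h: a_k = 1, 5/2, -9/8, 35/48, -69/128, 547/1280, -1087/3072, …
ICs: h(0) = 1, h′(0) = 5/2, h′′(0) = -9/4.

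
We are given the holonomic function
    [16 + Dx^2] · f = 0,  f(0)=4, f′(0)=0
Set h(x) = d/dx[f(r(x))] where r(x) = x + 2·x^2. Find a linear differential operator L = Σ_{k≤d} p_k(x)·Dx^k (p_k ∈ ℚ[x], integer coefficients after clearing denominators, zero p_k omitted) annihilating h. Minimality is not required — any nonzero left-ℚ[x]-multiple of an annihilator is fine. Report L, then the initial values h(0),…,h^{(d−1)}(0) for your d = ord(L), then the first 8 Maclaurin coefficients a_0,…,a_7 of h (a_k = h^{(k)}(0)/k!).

f: a_k = 4, 0, -32, 0, 128/3, 0, -1024/45, 0, …
h₀=f(r): pull back L_f along r ⇒ L₀.
h=h₀': d/dx-closure on L₀ ⇒ L.
L = (64 + 256·x + 1536·x^2 + 4096·x^3 + 4096·x^4) + (-12 - 48·x)·Dx + (1 + 8·x + 16·x^2)·Dx^2  (order 2).
h: a_k = 0, -64, -384, -1024/3, 5120/3, 90112/15, 114688/15, -1703936/315, …
ICs: h(0) = 0, h′(0) = -64.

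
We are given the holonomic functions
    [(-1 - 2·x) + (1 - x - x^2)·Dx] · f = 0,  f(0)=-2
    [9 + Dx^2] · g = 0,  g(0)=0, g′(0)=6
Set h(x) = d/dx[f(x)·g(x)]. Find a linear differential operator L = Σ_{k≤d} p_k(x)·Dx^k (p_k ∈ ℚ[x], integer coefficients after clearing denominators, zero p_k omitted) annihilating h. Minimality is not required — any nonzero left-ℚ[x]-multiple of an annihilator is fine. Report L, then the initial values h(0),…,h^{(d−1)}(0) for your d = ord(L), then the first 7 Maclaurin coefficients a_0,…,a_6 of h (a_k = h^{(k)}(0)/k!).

L = (3 - 162·x - 81·x^2 + 162·x^3 + 81·x^4) + (-12 - 6·x + 54·x^2 + 36·x^3)·Dx + (7 - 16·x - 7·x^2 + 18·x^3 + 9·x^4)·Dx^2  (order 2).
h: a_k = -12, -24, -18, -72, -321/2, -1503/5, -2253/4, …
ICs: h(0) = -12, h′(0) = -24.

f: a_k = -2, -2, -4, -6, -10, -16, -26, …
g: a_k = 0, 6, 0, -9, 0, 81/20, 0, …
Product ⇒ symmetric product L₀, ord ≤ 2.
h=h₀': d/dx-closure on L₀ ⇒ L.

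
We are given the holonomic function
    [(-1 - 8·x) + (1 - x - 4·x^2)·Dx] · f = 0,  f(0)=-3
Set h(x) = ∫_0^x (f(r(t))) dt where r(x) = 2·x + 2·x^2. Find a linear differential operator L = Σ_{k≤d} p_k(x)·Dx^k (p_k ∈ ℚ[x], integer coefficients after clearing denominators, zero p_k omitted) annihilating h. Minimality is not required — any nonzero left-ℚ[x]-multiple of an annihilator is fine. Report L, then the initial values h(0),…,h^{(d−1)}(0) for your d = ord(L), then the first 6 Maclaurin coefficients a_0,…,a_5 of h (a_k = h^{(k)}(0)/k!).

L = (2 + 36·x + 96·x^2 + 64·x^3)·Dx + (-1 + 2·x + 18·x^2 + 32·x^3 + 16·x^4)·Dx^2  (order 2).
h: a_k = 0, -3, -3, -22, -84, -420, …
ICs: h(0) = 0, h′(0) = -3.

f: a_k = -3, -3, -15, -27, -87, -195, …
L₀ from L_f via x↦r, Dx↦r'^{-1}Dx.
h=∫h₀ ⇒ L = L₀·Dx.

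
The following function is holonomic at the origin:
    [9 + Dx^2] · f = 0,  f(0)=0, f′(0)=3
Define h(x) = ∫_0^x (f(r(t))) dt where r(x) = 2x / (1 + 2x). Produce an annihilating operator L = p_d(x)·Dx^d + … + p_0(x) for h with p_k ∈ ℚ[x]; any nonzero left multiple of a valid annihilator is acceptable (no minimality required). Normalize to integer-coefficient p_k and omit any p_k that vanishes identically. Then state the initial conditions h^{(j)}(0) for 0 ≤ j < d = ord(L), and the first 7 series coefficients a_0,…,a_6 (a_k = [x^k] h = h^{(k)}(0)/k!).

f: a_k = 0, 3, 0, -9/2, 0, 81/40, 0, …
Substitute x→r, Dx→(1/r')Dx; clear ⇒ L₀.
h=∫₀ˣh₀: take L = L₀·Dx.
L = 36·Dx + (4 + 24·x + 48·x^2 + 32·x^3)·Dx^2 + (1 + 8·x + 24·x^2 + 32·x^3 + 16·x^4)·Dx^3  (order 3).
h: a_k = 0, 0, 3, -4, -3, 168/5, -586/5, …
ICs: h(0) = 0, h′(0) = 0, h′′(0) = 6.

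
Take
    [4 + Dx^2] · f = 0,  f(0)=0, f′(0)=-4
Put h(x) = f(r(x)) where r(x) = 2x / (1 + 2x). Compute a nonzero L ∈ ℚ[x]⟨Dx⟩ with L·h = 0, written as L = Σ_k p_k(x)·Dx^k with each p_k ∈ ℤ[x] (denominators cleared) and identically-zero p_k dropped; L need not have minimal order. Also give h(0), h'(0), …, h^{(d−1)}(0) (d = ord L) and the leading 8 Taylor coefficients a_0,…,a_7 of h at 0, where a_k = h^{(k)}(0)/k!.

f: a_k = 0, -4, 0, 8/3, 0, -8/15, 0, 16/315, …
f∘r: x↦r, Dx↦Dx/r' in L_f ⇒ L₀.
L = 16 + (4 + 24·x + 48·x^2 + 32·x^3)·Dx + (1 + 8·x + 24·x^2 + 32·x^3 + 16·x^4)·Dx^2  (order 2).
h: a_k = 0, -8, 16, -32/3, -64, 5504/15, -1280, 1131008/315, …
ICs: h(0) = 0, h′(0) = -8.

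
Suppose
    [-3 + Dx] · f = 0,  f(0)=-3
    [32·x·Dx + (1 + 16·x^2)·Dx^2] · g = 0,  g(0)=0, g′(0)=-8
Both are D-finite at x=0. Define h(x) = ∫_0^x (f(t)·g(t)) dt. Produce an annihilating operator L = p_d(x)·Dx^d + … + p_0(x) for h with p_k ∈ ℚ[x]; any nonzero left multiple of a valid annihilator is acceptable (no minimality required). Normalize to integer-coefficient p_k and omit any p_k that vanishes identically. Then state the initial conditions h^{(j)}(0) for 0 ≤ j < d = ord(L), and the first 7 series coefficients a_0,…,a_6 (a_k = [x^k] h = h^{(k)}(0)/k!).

L = (9 - 96·x + 144·x^2)·Dx + (-6 + 32·x - 96·x^2)·Dx^2 + (1 + 16·x^2)·Dx^3  (order 3).
h: a_k = 0, 0, 12, 24, -5, -276/5, 1223/10, …
ICs: h(0) = 0, h′(0) = 0, h′′(0) = 24.

f: a_k = -3, -9, -27/2, -27/2, -81/8, -243/40, -243/80, …
g: a_k = 0, -8, 0, 128/3, 0, -2048/5, 0, …
f·g: L₀ = L_f ⊗_s L_g, ord ≤ 1·2.
h=∫h₀ ⇒ L = L₀·Dx.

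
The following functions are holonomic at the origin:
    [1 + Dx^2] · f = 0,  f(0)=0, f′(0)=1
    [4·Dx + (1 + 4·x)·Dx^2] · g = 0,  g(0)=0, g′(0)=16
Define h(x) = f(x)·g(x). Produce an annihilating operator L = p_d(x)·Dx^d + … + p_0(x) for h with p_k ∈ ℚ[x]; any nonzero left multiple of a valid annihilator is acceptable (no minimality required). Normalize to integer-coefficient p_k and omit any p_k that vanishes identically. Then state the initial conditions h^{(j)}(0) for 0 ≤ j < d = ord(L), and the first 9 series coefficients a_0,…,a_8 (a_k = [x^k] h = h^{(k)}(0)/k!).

f: a_k = 0, 1, 0, -1/6, 0, 1/120, 0, -1/5040, 0, …
g: a_k = 0, 16, -32, 256/3, -256, 4096/5, -8192/3, 65536/7, -32768, …
Sym-product of L_f,L_g gives L₀ (≤ ord 4).
L = (-147 - 144·x - 224·x^2 + 256·x^3 + 256·x^4) + (-56 - 160·x + 384·x^2 + 512·x^3)·Dx + (-150 - 160·x - 192·x^2 + 512·x^3 + 512·x^4)·Dx^2 + (-56 - 160·x + 384·x^2 + 512·x^3)·Dx^3 + (-3 - 16·x + 32·x^2 + 256·x^3 + 256·x^4)·Dx^4  (order 4).
h: a_k = 0, 0, 16, -32, 248/3, -752/3, 7246/9, -40324/15, 581267/63, …
ICs: h(0) = 0, h′(0) = 0, h′′(0) = 32, h′′′(0) = -192.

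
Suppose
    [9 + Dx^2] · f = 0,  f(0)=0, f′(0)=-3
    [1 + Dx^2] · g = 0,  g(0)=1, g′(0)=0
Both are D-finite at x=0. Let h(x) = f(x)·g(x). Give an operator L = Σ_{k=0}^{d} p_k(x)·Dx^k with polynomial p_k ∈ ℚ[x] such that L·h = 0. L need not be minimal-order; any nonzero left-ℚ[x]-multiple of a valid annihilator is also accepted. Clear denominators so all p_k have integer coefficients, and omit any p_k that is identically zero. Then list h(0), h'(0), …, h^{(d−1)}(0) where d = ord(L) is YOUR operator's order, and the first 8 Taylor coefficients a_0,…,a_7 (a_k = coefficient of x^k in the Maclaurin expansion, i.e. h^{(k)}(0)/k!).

f: a_k = 0, -3, 0, 9/2, 0, -81/40, 0, 243/560, …
g: a_k = 1, 0, -1/2, 0, 1/24, 0, -1/720, 0, …
L₀ := L_f ⊗_s L_g (sym. prod.), ord ≤ 4.
L = 64 + 20·Dx^2 + Dx^4  (order 4).
h: a_k = 0, -3, 0, 6, 0, -22/5, 0, 172/105, …
ICs: h(0) = 0, h′(0) = -3, h′′(0) = 0, h′′′(0) = 36.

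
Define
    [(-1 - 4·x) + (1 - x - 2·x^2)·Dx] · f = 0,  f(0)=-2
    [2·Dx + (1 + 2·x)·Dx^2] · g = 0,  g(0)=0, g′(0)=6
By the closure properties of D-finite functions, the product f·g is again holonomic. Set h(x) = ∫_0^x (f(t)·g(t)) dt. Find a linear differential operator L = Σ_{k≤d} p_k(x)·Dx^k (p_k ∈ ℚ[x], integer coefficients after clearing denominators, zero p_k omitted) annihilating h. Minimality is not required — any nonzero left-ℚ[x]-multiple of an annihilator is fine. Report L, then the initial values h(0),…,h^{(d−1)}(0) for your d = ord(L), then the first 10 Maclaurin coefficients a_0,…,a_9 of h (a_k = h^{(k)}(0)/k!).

f: a_k = -2, -2, -6, -10, -22, -42, -86, -170, -342, -682, …
g: a_k = 0, 6, -6, 8, -12, 96/5, -32, 384/7, -96, 512/3, …
Product ⇒ symmetric product L₀, ord ≤ 2.
h=∫₀ˣh₀: take L = L₀·Dx.
L = (6 + 16·x)·Dx + (14·x + 20·x^2)·Dx^2 + (-1 - x + 4·x^2 + 4·x^3)·Dx^3  (order 3).
h: a_k = 0, 0, -6, 0, -10, -16/5, -112/5, -512/35, -2104/35, -384/7, …
ICs: h(0) = 0, h′(0) = 0, h′′(0) = -12.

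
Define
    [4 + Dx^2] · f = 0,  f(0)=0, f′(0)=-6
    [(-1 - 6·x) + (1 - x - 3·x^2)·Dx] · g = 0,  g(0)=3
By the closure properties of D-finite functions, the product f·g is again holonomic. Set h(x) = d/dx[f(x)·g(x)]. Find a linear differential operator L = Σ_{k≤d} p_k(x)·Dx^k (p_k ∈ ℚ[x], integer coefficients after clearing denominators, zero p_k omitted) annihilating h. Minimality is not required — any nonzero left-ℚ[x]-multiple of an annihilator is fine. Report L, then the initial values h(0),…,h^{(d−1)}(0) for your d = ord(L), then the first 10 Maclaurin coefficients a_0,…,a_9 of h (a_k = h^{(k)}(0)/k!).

L = (10 - 16·x - 40·x^2 + 48·x^3 + 72·x^4) + (5 + 34·x + 36·x^2 + 72·x^3)·Dx + (-1 - x - x^2 + 12·x^3 + 18·x^4)·Dx^2  (order 2).
h: a_k = -18, -36, -180, -456, -1482, -19152/5, -53458/5, -192784/7, -505556/7, -11562020/63, …
ICs: h(0) = -18, h′(0) = -36.

f: a_k = 0, -6, 0, 4, 0, -4/5, 0, 8/105, 0, -4/945, …
g: a_k = 3, 3, 12, 21, 57, 120, 291, 651, 1524, 3477, …
Sym-product of L_f,L_g gives L₀ (≤ ord 2).
Derive L from L₀ (diff closure).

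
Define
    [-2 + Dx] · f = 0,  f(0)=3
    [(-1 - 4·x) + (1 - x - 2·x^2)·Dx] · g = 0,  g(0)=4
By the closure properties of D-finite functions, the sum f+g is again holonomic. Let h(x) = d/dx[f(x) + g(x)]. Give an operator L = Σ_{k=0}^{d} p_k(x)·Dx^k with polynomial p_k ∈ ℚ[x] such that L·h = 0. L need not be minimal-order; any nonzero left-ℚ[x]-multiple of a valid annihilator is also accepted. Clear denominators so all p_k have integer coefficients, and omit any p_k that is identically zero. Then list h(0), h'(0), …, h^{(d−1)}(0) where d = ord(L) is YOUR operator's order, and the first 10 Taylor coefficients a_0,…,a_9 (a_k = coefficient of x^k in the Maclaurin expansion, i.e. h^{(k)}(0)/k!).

L = (18 + 132·x + 144·x^2 + 288·x^3 + 96·x^4) + (-13 - 68·x - 94·x^2 - 112·x^3 + 40·x^4 + 32·x^5)·Dx + (2 + x + 11·x^2 - 16·x^3 - 44·x^4 - 16·x^5)·Dx^2  (order 2).
h: a_k = 10, 36, 72, 184, 424, 5168/5, 35708/15, 574576/105, 1288984/105, 25817408/945, …
ICs: h(0) = 10, h′(0) = 36.

f: a_k = 3, 6, 6, 4, 2, 4/5, 4/15, 8/105, 2/105, 4/945, …
g: a_k = 4, 4, 12, 20, 44, 84, 172, 340, 684, 1364, …
Sum ⇒ L₀ = lclm(L_f,L_g) in ℚ(x)⟨Dx⟩.
Derive L from L₀ (diff closure).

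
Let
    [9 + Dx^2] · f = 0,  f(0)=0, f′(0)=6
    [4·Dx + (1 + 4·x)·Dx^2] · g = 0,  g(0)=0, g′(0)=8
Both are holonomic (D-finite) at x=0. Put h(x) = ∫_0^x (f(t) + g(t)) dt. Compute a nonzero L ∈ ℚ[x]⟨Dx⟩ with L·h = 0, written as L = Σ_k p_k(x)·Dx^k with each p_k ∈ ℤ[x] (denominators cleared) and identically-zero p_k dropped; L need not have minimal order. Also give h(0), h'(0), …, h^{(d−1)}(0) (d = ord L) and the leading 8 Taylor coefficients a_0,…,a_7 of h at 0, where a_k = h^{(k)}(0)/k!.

f: a_k = 0, 6, 0, -9, 0, 81/20, 0, -243/280, …
g: a_k = 0, 8, -16, 128/3, -128, 2048/5, -4096/3, 32768/7, …
h₀=f+g: left-lcm gives L₀, ord ≤ 4.
Integrate: L := L₀·Dx.
L = (3780 + 2592·x + 5184·x^2)·Dx^2 + (369 + 2124·x + 3888·x^2 + 5184·x^3)·Dx^3 + (420 + 288·x + 576·x^2)·Dx^4 + (41 + 236·x + 432·x^2 + 576·x^3)·Dx^5  (order 5).
h: a_k = 0, 0, 7, -16/3, 101/12, -128/5, 8273/120, -4096/21, …
ICs: h(0) = 0, h′(0) = 0, h′′(0) = 14, h′′′(0) = -32, h′′′′(0) = 202.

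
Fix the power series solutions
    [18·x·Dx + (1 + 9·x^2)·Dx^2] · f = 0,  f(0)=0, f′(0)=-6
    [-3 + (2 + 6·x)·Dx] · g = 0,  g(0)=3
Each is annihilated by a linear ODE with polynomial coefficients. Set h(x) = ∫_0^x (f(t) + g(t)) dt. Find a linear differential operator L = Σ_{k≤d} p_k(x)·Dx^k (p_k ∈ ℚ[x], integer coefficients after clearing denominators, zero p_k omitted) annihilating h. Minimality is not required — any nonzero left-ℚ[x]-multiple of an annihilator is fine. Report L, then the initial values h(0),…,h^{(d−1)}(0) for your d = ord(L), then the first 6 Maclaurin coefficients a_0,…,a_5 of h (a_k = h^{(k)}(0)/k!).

f: a_k = 0, -6, 0, 18, 0, -486/5, …
g: a_k = 3, 9/2, -27/8, 81/16, -1215/128, 5103/256, …
Weyl lclm of L_f,L_g ⇒ L₀ (ord ≤ 3).
h=∫₀ˣh₀: take L = L₀·Dx.
L = (-36 - 270·x + 972·x^2 + 1458·x^3)·Dx^2 + (-33 - 144·x + 270·x^2 + 3888·x^3 + 5103·x^4)·Dx^3 + (-2 + 18·x + 108·x^2 + 324·x^3 + 1134·x^4 + 1458·x^5)·Dx^4  (order 4).
h: a_k = 0, 3, -3/4, -9/8, 369/64, -243/128, …
ICs: h(0) = 0, h′(0) = 3, h′′(0) = -3/2, h′′′(0) = -27/4.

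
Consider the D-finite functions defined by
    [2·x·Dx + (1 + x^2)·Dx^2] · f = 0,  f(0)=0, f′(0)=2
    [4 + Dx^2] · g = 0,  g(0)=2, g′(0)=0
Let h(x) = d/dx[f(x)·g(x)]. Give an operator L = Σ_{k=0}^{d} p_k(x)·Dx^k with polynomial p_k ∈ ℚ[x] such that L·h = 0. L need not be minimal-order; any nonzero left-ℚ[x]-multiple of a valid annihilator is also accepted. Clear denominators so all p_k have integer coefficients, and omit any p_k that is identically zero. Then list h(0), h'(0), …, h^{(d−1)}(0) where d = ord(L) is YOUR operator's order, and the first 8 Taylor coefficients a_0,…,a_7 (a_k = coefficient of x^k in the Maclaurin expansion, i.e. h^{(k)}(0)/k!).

L = (512 + 1824·x^2 + 2768·x^4 + 1920·x^6 + 912·x^8 + 320·x^10 + 64·x^12) + (248·x + 944·x^3 + 1240·x^5 + 800·x^7 + 320·x^9 + 64·x^11)·Dx + (168 + 652·x^2 + 1080·x^4 + 892·x^6 + 488·x^8 + 176·x^10 + 32·x^12)·Dx^2 + (62·x + 236·x^3 + 310·x^5 + 200·x^7 + 80·x^9 + 16·x^11)·Dx^3 + (10 + 49·x^2 + 97·x^4 + 103·x^6 + 65·x^8 + 24·x^10 + 4·x^12)·Dx^4  (order 4).
h: a_k = 4, 0, -28, 0, 92/3, 0, -1076/45, 0, …
ICs: h(0) = 4, h′(0) = 0, h′′(0) = -56, h′′′(0) = 0.

f: a_k = 0, 2, 0, -2/3, 0, 2/5, 0, -2/7, …
g: a_k = 2, 0, -4, 0, 4/3, 0, -8/45, 0, …
Sym-product of L_f,L_g gives L₀ (≤ ord 4).
h=h₀': d/dx-closure on L₀ ⇒ L.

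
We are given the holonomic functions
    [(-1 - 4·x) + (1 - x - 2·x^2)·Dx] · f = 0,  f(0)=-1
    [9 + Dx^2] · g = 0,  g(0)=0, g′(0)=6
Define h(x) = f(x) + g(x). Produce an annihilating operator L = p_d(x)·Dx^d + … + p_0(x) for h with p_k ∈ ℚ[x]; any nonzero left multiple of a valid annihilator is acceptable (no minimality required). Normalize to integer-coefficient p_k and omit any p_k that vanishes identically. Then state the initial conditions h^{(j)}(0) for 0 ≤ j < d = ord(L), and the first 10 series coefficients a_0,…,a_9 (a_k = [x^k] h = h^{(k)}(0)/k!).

f: a_k = -1, -1, -3, -5, -11, -21, -43, -85, -171, -341, …
g: a_k = 0, 6, 0, -9, 0, 81/20, 0, -243/280, 0, 243/2240, …
L₀ := lclm(L_f,L_g); ord L₀ ≤ 1+2.
L = (117 + 486·x + 135·x^2 + 360·x^3 + 540·x^4 + 432·x^5) + (-45 + 63·x + 81·x^2 - 153·x^3 - 18·x^4 + 324·x^5 + 216·x^6)·Dx + (13 + 54·x + 15·x^2 + 40·x^3 + 60·x^4 + 48·x^5)·Dx^2 + (-5 + 7·x + 9·x^2 - 17·x^3 - 2·x^4 + 36·x^5 + 24·x^6)·Dx^3  (order 3).
h: a_k = -1, 5, -3, -14, -11, -339/20, -43, -24043/280, -171, -763597/2240, …
ICs: h(0) = -1, h′(0) = 5, h′′(0) = -6.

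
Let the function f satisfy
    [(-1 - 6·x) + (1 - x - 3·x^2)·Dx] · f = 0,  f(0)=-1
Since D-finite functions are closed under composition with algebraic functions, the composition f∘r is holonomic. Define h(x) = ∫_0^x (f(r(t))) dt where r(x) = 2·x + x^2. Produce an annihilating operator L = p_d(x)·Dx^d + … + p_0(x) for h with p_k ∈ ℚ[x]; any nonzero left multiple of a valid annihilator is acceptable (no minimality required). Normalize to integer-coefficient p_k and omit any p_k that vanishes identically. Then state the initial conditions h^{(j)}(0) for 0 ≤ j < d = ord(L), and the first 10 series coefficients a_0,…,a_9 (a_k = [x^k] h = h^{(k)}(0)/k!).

f: a_k = -1, -1, -4, -7, -19, -40, -97, -217, -508, -1159, …
L₀ from L_f via x↦r, Dx↦r'^{-1}Dx.
h=∫₀ˣh₀: take L = L₀·Dx.
L = (2 + 26·x + 36·x^2 + 12·x^3)·Dx + (-1 + 2·x + 13·x^2 + 12·x^3 + 3·x^4)·Dx^2  (order 2).
h: a_k = 0, -1, -1, -17/3, -18, -392/5, -965/3, -9871/7, -6219, -252163/9, …
ICs: h(0) = 0, h′(0) = -1.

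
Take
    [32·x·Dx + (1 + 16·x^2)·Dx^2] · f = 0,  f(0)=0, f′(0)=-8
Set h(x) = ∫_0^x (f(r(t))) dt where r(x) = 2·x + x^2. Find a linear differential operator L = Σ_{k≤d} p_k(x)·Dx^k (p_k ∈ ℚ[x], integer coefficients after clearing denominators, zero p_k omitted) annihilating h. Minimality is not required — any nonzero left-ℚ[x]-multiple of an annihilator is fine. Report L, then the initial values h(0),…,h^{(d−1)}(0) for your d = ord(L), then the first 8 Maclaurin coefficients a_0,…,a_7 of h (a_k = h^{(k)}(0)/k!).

L = (-1 + 128·x + 256·x^2 + 192·x^3 + 48·x^4)·Dx^2 + (1 + x + 64·x^2 + 128·x^3 + 80·x^4 + 16·x^5)·Dx^3  (order 3).
h: a_k = 0, 0, -8, -8/3, 256/3, 512/5, -32128/15, -98176/21, …
ICs: h(0) = 0, h′(0) = 0, h′′(0) = -16.

f: a_k = 0, -8, 0, 128/3, 0, -2048/5, 0, 32768/7, …
f∘r: x↦r, Dx↦Dx/r' in L_f ⇒ L₀.
Integrate: L := L₀·Dx.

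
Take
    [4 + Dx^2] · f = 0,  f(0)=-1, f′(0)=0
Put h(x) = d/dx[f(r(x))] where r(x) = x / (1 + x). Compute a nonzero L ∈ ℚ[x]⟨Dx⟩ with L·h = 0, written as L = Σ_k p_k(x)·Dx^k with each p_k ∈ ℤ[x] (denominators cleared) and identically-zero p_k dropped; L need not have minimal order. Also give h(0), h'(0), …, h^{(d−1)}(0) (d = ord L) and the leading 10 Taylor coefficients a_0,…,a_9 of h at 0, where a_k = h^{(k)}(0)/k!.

f: a_k = -1, 0, 2, 0, -2/3, 0, 4/45, 0, -2/315, 0, …
h₀=f(r): pull back L_f along r ⇒ L₀.
Derive L from L₀ (diff closure).
L = (10 + 12·x + 6·x^2) + (6 + 18·x + 18·x^2 + 6·x^3)·Dx + (1 + 4·x + 6·x^2 + 4·x^3 + x^4)·Dx^2  (order 2).
h: a_k = 0, 4, -12, 64/3, -80/3, 308/15, 28/5, -18832/315, 5168/35, -766252/2835, …
ICs: h(0) = 0, h′(0) = 4.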